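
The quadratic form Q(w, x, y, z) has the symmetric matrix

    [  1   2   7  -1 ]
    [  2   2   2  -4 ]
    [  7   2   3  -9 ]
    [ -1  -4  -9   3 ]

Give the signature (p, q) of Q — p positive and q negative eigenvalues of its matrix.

Symmetric row and column elimination reduces A to a congruent diagonal form with pivots 1, -2, 26, 2/13.
So there are 3 positive, 1 negative pivots.

(3, 1)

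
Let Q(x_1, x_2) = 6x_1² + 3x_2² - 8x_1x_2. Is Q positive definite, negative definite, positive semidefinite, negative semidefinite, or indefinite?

Write A = [[6, -4], [-4, 3]].
An LDLᵀ factorisation of A has diagonal entries 6, 1/3.
So there are 2 positive pivots.
Hence Q is positive definite.

positive definite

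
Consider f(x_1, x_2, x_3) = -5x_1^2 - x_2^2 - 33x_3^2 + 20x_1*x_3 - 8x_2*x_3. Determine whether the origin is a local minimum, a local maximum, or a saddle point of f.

saddle point

The Hessian at the origin is H = [[-10, 0, 20], [0, -2, -8], [20, -8, -66]].
Row-reducing H symmetrically gives the diagonal entries -10, -2, 6.
That gives 1 positive, 2 negative pivots.
H is indefinite, so the origin is a saddle point.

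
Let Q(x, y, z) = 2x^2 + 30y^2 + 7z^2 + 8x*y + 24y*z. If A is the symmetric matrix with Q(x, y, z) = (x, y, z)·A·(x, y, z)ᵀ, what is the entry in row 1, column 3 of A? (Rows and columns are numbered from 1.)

0

The coefficient of x·z in Q is 0. For a symmetric A this equals A[1,3] + A[3,1] = 2·A[1,3].
So A[1,3] = 0/2 = 0.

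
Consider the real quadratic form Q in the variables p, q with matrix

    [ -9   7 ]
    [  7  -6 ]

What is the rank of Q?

Row-reducing A symmetrically gives the diagonal entries -9, -5/9.
So there are 2 negative pivots.
The rank is the number of nonzero pivots: 2.

2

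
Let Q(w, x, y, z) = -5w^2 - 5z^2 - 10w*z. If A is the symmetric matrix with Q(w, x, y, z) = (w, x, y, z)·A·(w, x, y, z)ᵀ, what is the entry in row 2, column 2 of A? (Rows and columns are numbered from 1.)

0

The coefficient of x^2 in Q is 0, and that is exactly A[2,2].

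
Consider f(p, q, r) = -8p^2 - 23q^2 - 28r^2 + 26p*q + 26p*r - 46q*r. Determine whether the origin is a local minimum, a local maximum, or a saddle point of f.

local maximum

The Hessian at the origin is H = [[-16, 26, 26], [26, -46, -46], [26, -46, -56]].
Row-reducing H symmetrically gives the diagonal entries -16, -15/4, -10.
So there are 3 negative pivots.
H is negative definite, so the origin is a strict local maximum.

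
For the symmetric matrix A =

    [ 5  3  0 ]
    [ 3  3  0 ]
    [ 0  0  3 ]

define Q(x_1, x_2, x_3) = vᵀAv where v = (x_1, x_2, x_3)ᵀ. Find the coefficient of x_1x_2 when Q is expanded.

6

The coefficient of x_1x_2 is A[1,2] + A[2,1] = 2·3 = 6.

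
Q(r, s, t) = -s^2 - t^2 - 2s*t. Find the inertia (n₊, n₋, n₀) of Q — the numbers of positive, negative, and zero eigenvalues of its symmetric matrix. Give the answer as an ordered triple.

The associated matrix is A = [[0, 0, 0], [0, -1, -1], [0, -1, -1]].
Congruent diagonalization of A (simultaneous row and column reduction) yields pivots 0, -1, 0.
So there are 1 negative, 2 zero pivots.

(0, 1, 2)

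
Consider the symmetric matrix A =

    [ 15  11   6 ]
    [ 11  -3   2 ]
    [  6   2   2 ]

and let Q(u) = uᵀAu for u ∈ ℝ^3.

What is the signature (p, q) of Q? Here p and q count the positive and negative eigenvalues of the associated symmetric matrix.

(2, 1)

Symmetric row and column elimination reduces A to a congruent diagonal form with pivots 15, -166/15, 10/83.
Counting signs: 2 positive, 1 negative.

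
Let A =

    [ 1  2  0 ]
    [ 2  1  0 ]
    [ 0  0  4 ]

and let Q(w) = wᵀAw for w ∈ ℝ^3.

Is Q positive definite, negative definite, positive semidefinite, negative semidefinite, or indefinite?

An LDLᵀ factorisation of A has diagonal entries 1, -3, 4.
That gives 2 positive, 1 negative pivots.
Hence Q is indefinite.

indefinite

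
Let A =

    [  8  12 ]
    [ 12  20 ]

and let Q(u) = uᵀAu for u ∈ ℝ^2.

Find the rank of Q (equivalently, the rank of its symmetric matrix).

An LDLᵀ factorisation of A has diagonal entries 8, 2.
That gives 2 positive pivots.
The rank is the number of nonzero pivots: 2.

2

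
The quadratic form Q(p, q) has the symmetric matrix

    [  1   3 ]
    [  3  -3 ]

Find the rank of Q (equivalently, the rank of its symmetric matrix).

Row-reducing A symmetrically gives the diagonal entries 1, -12.
Counting signs: 1 positive, 1 negative.
The rank is the number of nonzero pivots: 2.

2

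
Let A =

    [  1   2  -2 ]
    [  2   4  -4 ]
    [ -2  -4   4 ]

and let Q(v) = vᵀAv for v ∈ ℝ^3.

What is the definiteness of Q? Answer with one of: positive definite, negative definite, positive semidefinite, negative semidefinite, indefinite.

Symmetric row and column elimination reduces A to a congruent diagonal form with pivots 1, 0, 0.
Counting signs: 1 positive, 2 zero.
Hence Q is positive semidefinite.

positive semidefinite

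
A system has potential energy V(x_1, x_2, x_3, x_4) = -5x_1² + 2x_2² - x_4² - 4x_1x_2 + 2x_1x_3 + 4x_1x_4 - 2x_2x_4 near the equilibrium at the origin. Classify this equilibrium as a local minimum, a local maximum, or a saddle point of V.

The Hessian at the origin is H = [[-10, -4, 2, 4], [-4, 4, 0, -2], [2, 0, 0, 0], [4, -2, 0, -2]].
Row-reducing H symmetrically gives the diagonal entries -10, 28/5, 2/7, -3.
That gives 2 positive, 2 negative pivots.
H is indefinite, so the origin is a saddle point.

saddle point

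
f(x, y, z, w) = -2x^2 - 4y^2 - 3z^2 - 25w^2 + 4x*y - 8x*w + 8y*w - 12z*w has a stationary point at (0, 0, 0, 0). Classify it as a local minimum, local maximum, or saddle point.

The Hessian at the origin is H = [[-4, 4, 0, -8], [4, -8, 0, 8], [0, 0, -6, -12], [-8, 8, -12, -50]].
Congruent diagonalization of H (simultaneous row and column reduction) yields pivots -4, -4, -6, -10.
So there are 4 negative pivots.
H is negative definite, so the origin is a strict local maximum.

local maximum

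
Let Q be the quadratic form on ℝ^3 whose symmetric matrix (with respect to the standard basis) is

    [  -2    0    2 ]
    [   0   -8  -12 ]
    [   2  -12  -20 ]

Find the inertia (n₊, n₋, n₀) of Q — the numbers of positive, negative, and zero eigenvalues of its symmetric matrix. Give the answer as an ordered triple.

Applying the same elementary operations to the rows and columns of A produces a congruent diagonal matrix with entries -2, -8, 0.
So there are 2 negative, 1 zero pivots.

(0, 2, 1)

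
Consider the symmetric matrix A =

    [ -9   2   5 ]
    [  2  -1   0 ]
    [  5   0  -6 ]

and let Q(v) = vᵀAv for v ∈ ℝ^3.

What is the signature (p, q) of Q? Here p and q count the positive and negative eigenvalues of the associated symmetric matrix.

Row-reducing A symmetrically gives the diagonal entries -9, -5/9, -1.
Counting signs: 3 negative.

(0, 3)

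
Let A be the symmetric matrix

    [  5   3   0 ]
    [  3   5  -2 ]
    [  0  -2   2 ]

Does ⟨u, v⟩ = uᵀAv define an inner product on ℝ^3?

Leading principal minors: Δ_1 = 5, Δ_2 = 16, Δ_3 = 12.
All leading principal minors are positive, so by Sylvester's criterion Q is positive definite.
⟨·,·⟩ is an inner product exactly when A is positive definite.

yes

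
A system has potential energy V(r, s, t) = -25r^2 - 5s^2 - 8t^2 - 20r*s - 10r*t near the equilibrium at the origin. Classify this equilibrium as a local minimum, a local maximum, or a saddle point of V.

local maximum

The Hessian at the origin is H = [[-50, -20, -10], [-20, -10, 0], [-10, 0, -16]].
Applying the same elementary operations to the rows and columns of H produces a congruent diagonal matrix with entries -50, -2, -6.
Counting signs: 3 negative.
H is negative definite, so the origin is a strict local maximum.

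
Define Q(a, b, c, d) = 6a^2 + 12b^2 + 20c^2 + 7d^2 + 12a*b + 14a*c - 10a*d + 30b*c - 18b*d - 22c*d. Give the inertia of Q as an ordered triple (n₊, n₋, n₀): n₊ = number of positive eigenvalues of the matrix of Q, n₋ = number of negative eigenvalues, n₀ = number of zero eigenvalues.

Write A = [[6, 6, 7, -5], [6, 12, 15, -9], [7, 15, 20, -11], [-5, -9, -11, 7]].
Applying the same elementary operations to the rows and columns of A produces a congruent diagonal matrix with entries 6, 6, 7/6, 1/7.
That gives 4 positive pivots.

(4, 0, 0)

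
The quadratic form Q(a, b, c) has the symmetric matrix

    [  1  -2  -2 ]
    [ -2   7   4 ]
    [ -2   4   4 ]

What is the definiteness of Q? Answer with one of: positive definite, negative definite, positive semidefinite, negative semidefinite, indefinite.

positive semidefinite

Applying the same elementary operations to the rows and columns of A produces a congruent diagonal matrix with entries 1, 3, 0.
Counting signs: 2 positive, 1 zero.
Hence Q is positive semidefinite.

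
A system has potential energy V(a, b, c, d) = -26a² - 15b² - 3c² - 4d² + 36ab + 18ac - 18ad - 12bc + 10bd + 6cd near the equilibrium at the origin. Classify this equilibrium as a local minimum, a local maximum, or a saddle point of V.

saddle point

The Hessian at the origin is H = [[-52, 36, 18, -18], [36, -30, -12, 10], [18, -12, -6, 6], [-18, 10, 6, -8]].
Row-reducing H symmetrically gives the diagonal entries -52, -66/13, 3/11, -4/3.
Counting signs: 1 positive, 3 negative.
H is indefinite, so the origin is a saddle point.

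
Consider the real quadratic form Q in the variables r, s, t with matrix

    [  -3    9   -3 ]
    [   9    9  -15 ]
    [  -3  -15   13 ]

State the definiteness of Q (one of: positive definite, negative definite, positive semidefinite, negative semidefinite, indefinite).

indefinite

Congruent diagonalization of A (simultaneous row and column reduction) yields pivots -3, 36, 0.
That gives 1 positive, 1 negative, 1 zero pivots.
Hence Q is indefinite.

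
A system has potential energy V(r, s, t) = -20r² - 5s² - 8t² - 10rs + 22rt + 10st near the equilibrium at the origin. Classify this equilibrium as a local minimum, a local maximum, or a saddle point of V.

local maximum

The Hessian at the origin is H = [[-40, -10, 22], [-10, -10, 10], [22, 10, -16]].
Applying the same elementary operations to the rows and columns of H produces a congruent diagonal matrix with entries -40, -15/2, -6/5.
Counting signs: 3 negative.
H is negative definite, so the origin is a strict local maximum.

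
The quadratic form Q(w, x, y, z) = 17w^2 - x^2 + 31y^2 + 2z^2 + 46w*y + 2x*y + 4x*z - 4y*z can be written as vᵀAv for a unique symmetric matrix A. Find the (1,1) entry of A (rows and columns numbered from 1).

The coefficient of w^2 in Q is 17, and that is exactly A[1,1].

17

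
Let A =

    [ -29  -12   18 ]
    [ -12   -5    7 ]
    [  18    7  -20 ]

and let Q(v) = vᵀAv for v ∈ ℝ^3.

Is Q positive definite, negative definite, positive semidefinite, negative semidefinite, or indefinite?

Leading principal minors: Δ_1 = -29, Δ_2 = 1, Δ_3 = -3.
The signs alternate starting with Δ_1 < 0, so by Sylvester's criterion Q is negative definite.

negative definite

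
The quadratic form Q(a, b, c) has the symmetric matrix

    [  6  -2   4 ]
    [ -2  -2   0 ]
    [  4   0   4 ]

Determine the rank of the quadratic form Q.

Row-reducing A symmetrically gives the diagonal entries 6, -8/3, 2.
So there are 2 positive, 1 negative pivots.
The rank is the number of nonzero pivots: 3.

3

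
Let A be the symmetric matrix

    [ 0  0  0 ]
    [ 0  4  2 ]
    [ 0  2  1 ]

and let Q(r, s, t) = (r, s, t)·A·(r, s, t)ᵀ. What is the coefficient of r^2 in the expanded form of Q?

The coefficient of r^2 is the diagonal entry A[1,1] = 0.

0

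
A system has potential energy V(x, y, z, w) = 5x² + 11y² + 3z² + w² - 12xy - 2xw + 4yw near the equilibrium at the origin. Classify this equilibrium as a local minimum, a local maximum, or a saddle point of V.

The Hessian at the origin is H = [[10, -12, 0, -2], [-12, 22, 0, 4], [0, 0, 6, 0], [-2, 4, 0, 2]].
Applying the same elementary operations to the rows and columns of H produces a congruent diagonal matrix with entries 10, 38/5, 6, 24/19.
Counting signs: 4 positive.
H is positive definite, so the origin is a strict local minimum.

local minimum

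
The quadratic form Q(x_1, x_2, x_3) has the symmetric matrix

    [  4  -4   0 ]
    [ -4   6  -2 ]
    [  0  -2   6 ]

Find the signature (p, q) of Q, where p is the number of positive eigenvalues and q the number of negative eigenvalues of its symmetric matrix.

An LDLᵀ factorisation of A has diagonal entries 4, 2, 4.
So there are 3 positive pivots.

(3, 0)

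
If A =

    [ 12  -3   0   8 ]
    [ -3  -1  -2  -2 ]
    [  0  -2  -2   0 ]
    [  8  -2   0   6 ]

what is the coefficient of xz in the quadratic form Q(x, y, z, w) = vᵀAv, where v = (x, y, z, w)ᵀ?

The coefficient of xz is A[1,3] + A[3,1] = 2·0 = 0.

0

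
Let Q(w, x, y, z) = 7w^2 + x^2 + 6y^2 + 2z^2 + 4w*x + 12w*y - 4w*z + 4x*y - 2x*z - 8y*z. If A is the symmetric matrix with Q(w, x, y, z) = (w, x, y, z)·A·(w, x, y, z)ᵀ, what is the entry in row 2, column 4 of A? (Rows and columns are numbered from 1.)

The coefficient of x·z in Q is -2. For a symmetric A this equals A[2,4] + A[4,2] = 2·A[2,4].
So A[2,4] = -2/2 = -1.

-1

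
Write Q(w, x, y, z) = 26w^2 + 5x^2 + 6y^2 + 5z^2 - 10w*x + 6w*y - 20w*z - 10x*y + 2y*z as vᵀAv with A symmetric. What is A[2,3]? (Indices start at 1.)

The coefficient of x·y in Q is -10. For a symmetric A this equals A[2,3] + A[3,2] = 2·A[2,3].
So A[2,3] = -10/2 = -5.

-5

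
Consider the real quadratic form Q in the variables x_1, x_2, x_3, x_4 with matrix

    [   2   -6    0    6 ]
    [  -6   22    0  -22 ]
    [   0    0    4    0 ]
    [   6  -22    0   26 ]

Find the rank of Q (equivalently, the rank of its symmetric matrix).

Congruent diagonalization of A (simultaneous row and column reduction) yields pivots 2, 4, 4, 4.
So there are 4 positive pivots.
The rank is the number of nonzero pivots: 4.

4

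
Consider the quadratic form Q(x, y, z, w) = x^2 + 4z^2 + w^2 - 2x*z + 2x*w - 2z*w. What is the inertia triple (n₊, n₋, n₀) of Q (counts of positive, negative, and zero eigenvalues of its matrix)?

(2, 0, 2)

The symmetric matrix is A = [[1, 0, -1, 1], [0, 0, 0, 0], [-1, 0, 4, -1], [1, 0, -1, 1]].
Congruent diagonalization of A (simultaneous row and column reduction) yields pivots 1, 0, 3, 0.
Counting signs: 2 positive, 2 zero.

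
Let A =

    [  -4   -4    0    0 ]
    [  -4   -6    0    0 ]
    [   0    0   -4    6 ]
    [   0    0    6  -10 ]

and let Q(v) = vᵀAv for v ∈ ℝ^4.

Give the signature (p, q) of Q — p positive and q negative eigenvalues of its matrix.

Congruent diagonalization of A (simultaneous row and column reduction) yields pivots -4, -2, -4, -1.
That gives 4 negative pivots.

(0, 4)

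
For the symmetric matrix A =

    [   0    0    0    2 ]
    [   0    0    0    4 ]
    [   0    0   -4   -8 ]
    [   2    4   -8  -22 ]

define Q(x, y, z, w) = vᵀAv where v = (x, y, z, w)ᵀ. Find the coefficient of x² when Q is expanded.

The coefficient of x² is the diagonal entry A[1,1] = 0.

0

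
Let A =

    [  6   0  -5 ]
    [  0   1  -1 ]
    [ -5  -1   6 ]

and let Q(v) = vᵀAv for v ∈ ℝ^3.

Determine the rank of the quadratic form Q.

Symmetric row and column elimination reduces A to a congruent diagonal form with pivots 6, 1, 5/6.
Counting signs: 3 positive.
The rank is the number of nonzero pivots: 3.

3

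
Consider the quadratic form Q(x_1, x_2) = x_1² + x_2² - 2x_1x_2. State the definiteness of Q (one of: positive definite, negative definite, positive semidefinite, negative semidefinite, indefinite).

positive semidefinite

The symmetric matrix of Q is [[1, -1], [-1, 1]].
For the 2×2 matrix [[1, -1], [-1, 1]]: det = 1·1 − (-1)² = 0, trace = 2.
det = 0 so one eigenvalue is zero; the form is semidefinite with the sign of the trace.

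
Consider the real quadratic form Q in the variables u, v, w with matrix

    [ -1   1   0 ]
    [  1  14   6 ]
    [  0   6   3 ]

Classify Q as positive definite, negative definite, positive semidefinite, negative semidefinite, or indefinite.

indefinite

Symmetric row and column elimination reduces A to a congruent diagonal form with pivots -1, 15, 3/5.
That gives 2 positive, 1 negative pivots.
Hence Q is indefinite.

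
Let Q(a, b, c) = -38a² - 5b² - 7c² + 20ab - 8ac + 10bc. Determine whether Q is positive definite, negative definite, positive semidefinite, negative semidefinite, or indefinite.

negative semidefinite

The associated matrix is A = [[-38, 10, -4], [10, -5, 5], [-4, 5, -7]].
Symmetric row and column elimination reduces A to a congruent diagonal form with pivots -38, -45/19, 0.
That gives 2 negative, 1 zero pivots.
Hence Q is negative semidefinite.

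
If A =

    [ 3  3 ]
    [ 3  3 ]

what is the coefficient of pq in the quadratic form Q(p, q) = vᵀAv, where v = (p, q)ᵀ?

The coefficient of pq is A[1,2] + A[2,1] = 2·3 = 6.

6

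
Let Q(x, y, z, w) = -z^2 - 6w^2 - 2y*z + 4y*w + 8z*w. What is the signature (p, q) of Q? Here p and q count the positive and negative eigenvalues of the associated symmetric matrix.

(2, 1)

The symmetric matrix is A = [[0, 0, 0, 0], [0, 0, -1, 2], [0, -1, -1, 4], [0, 2, 4, -6]].
By Sylvester's law of inertia any congruent diagonalization of A has 2 positive, 1 negative and 1 zero entries.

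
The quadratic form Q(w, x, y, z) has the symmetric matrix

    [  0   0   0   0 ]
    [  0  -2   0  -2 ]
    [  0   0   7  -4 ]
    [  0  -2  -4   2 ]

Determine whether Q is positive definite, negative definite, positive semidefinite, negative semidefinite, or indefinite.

indefinite

Row-reducing A symmetrically gives the diagonal entries 0, -2, 7, 12/7.
So there are 2 positive, 1 negative, 1 zero pivots.
Hence Q is indefinite.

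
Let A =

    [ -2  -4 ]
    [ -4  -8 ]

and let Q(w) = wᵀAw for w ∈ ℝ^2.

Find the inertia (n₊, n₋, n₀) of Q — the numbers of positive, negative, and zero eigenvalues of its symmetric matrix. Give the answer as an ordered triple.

Symmetric row and column elimination reduces A to a congruent diagonal form with pivots -2, 0.
So there are 1 negative, 1 zero pivots.

(0, 1, 1)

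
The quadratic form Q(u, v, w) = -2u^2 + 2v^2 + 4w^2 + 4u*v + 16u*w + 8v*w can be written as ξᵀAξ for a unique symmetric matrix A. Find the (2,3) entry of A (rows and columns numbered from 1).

The coefficient of v·w in Q is 8. For a symmetric A this equals A[2,3] + A[3,2] = 2·A[2,3].
So A[2,3] = 8/2 = 4.

4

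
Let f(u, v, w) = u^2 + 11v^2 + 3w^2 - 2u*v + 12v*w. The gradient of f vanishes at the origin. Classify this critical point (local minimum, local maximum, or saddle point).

The Hessian at the origin is H = [[2, -2, 0], [-2, 22, 12], [0, 12, 6]].
Applying the same elementary operations to the rows and columns of H produces a congruent diagonal matrix with entries 2, 20, -6/5.
That gives 2 positive, 1 negative pivots.
H is indefinite, so the origin is a saddle point.

saddle point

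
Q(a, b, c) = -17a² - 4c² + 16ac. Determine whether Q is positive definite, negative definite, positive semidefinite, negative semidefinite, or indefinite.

negative semidefinite

The symmetric matrix is A = [[-17, 0, 8], [0, 0, 0], [8, 0, -4]].
Applying the same elementary operations to the rows and columns of A produces a congruent diagonal matrix with entries -17, 0, -4/17.
Counting signs: 2 negative, 1 zero.
Hence Q is negative semidefinite.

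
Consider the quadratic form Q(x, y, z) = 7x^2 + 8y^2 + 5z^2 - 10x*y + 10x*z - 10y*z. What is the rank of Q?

3

Write A = [[7, -5, 5], [-5, 8, -5], [5, -5, 5]].
Symmetric row and column elimination reduces A to a congruent diagonal form with pivots 7, 31/7, 30/31.
Counting signs: 3 positive.
The rank is the number of nonzero pivots: 3.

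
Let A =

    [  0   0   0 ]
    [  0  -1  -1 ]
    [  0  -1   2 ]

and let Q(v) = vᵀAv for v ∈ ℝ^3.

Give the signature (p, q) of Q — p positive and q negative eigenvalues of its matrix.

Applying the same elementary operations to the rows and columns of A produces a congruent diagonal matrix with entries 0, -1, 3.
That gives 1 positive, 1 negative, 1 zero pivots.

(1, 1)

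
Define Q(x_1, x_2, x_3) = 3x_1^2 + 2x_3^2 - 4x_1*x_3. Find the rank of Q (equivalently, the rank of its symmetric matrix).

2

The associated matrix is A = [[3, 0, -2], [0, 0, 0], [-2, 0, 2]].
Symmetric row and column elimination reduces A to a congruent diagonal form with pivots 3, 0, 2/3.
So there are 2 positive, 1 zero pivots.
The rank is the number of nonzero pivots: 2.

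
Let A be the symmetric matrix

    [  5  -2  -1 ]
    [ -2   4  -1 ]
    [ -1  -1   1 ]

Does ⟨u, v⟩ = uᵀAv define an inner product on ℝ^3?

Row-reducing A symmetrically gives the diagonal entries 5, 16/5, 3/16.
Counting signs: 3 positive.
Hence Q is positive definite.
⟨·,·⟩ is an inner product exactly when A is positive definite.

yes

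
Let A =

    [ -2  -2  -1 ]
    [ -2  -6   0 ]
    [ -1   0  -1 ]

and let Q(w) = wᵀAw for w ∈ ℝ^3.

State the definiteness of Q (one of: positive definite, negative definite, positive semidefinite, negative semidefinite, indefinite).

negative definite

Applying the same elementary operations to the rows and columns of A produces a congruent diagonal matrix with entries -2, -4, -1/4.
So there are 3 negative pivots.
Hence Q is negative definite.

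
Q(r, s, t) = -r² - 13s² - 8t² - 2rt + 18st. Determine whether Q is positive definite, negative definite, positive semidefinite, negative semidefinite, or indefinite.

Write A = [[-1, 0, -1], [0, -13, 9], [-1, 9, -8]].
An LDLᵀ factorisation of A has diagonal entries -1, -13, -10/13.
That gives 3 negative pivots.
Hence Q is negative definite.

negative definite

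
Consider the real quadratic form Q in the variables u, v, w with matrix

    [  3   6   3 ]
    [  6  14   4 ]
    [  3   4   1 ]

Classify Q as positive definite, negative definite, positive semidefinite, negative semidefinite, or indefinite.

Applying the same elementary operations to the rows and columns of A produces a congruent diagonal matrix with entries 3, 2, -4.
So there are 2 positive, 1 negative pivots.
Hence Q is indefinite.

indefinite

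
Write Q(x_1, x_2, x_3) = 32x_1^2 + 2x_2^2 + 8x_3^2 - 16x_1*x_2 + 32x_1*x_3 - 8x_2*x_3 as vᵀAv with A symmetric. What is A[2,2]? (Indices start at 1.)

2

The coefficient of x_2^2 in Q is 2, and that is exactly A[2,2].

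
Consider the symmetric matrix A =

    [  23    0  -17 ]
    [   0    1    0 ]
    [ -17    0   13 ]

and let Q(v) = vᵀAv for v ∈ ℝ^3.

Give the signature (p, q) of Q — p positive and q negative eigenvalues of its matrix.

(3, 0)

Applying the same elementary operations to the rows and columns of A produces a congruent diagonal matrix with entries 23, 1, 10/23.
Counting signs: 3 positive.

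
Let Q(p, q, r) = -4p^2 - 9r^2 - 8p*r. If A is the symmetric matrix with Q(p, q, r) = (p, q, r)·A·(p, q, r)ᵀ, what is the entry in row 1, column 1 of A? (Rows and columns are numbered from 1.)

-4

The coefficient of p^2 in Q is -4, and that is exactly A[1,1].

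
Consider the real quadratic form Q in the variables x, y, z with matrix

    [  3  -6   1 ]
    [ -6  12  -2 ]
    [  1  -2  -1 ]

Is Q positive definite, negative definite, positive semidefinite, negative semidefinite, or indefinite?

Row-reducing A symmetrically gives the diagonal entries 3, 0, -4/3.
So there are 1 positive, 1 negative, 1 zero pivots.
Hence Q is indefinite.

indefinite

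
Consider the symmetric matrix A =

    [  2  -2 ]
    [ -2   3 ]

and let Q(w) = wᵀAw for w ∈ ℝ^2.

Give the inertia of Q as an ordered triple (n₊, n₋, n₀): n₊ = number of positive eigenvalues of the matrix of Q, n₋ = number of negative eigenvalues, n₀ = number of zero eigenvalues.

Row-reducing A symmetrically gives the diagonal entries 2, 1.
Counting signs: 2 positive.

(2, 0, 0)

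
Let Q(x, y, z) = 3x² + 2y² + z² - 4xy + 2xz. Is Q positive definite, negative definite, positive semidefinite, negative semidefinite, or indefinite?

Write A = [[3, -2, 1], [-2, 2, 0], [1, 0, 1]].
Symmetric row and column elimination reduces A to a congruent diagonal form with pivots 3, 2/3, 0.
So there are 2 positive, 1 zero pivots.
Hence Q is positive semidefinite.

positive semidefinite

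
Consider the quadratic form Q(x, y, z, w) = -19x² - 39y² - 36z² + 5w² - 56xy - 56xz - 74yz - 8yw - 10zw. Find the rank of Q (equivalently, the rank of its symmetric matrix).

Write A = [[-19, -28, -28, 0], [-28, -39, -37, -4], [-28, -37, -36, -5], [0, -4, -5, 5]].
An LDLᵀ factorisation of A has diagonal entries -19, 43/19, -119/43, 30/119.
Counting signs: 2 positive, 2 negative.
The rank is the number of nonzero pivots: 4.

4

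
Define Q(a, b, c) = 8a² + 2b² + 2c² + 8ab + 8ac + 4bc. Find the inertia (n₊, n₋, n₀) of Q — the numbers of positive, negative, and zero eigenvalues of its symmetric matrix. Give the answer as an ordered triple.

Write A = [[8, 4, 4], [4, 2, 2], [4, 2, 2]].
Congruent diagonalization of A (simultaneous row and column reduction) yields pivots 8, 0, 0.
Counting signs: 1 positive, 2 zero.

(1, 0, 2)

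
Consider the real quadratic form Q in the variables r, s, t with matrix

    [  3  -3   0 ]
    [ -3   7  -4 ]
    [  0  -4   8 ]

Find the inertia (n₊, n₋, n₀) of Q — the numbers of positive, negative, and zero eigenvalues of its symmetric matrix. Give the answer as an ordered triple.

(3, 0, 0)

An LDLᵀ factorisation of A has diagonal entries 3, 4, 4.
Counting signs: 3 positive.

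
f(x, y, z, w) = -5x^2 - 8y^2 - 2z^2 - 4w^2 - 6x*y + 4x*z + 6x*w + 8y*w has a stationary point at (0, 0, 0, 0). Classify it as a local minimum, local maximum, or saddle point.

The Hessian at the origin is H = [[-10, -6, 4, 6], [-6, -16, 0, 8], [4, 0, -4, 0], [6, 8, 0, -8]].
Row-reducing H symmetrically gives the diagonal entries -10, -62/5, -60/31, -8/5.
Counting signs: 4 negative.
H is negative definite, so the origin is a strict local maximum.

local maximum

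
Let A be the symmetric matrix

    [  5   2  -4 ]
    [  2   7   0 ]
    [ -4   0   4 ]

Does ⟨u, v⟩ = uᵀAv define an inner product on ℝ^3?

yes

Leading principal minors: Δ_1 = 5, Δ_2 = 31, Δ_3 = 12.
All leading principal minors are positive, so by Sylvester's criterion Q is positive definite.
⟨·,·⟩ is an inner product exactly when A is positive definite.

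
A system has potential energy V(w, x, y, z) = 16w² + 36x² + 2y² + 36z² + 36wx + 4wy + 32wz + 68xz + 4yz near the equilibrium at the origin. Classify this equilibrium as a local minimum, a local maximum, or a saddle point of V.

The Hessian at the origin is H = [[32, 36, 4, 32], [36, 72, 0, 68], [4, 0, 4, 4], [32, 68, 4, 72]].
Congruent diagonalization of H (simultaneous row and column reduction) yields pivots 32, 63/2, 20/7, 8/45.
Counting signs: 4 positive.
H is positive definite, so the origin is a strict local minimum.

local minimum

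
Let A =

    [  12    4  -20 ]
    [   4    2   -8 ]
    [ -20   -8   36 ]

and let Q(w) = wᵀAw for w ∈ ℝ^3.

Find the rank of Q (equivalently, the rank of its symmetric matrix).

Congruent diagonalization of A (simultaneous row and column reduction) yields pivots 12, 2/3, 0.
So there are 2 positive, 1 zero pivots.
The rank is the number of nonzero pivots: 2.

2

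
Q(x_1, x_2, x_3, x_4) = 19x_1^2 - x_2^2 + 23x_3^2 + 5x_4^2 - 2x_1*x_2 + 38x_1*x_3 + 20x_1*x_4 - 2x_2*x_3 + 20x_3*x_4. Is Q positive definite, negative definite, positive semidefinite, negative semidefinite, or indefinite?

The symmetric matrix is A = [[19, -1, 19, 10], [-1, -1, -1, 0], [19, -1, 23, 10], [10, 0, 10, 5]].
Row-reducing A symmetrically gives the diagonal entries 19, -20/19, 4, 0.
That gives 2 positive, 1 negative, 1 zero pivots.
Hence Q is indefinite.

indefinite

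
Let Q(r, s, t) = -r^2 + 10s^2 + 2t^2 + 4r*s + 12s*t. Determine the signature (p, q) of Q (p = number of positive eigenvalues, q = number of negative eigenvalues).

(1, 2)

The associated matrix is A = [[-1, 2, 0], [2, 10, 6], [0, 6, 2]].
Congruent diagonalization of A (simultaneous row and column reduction) yields pivots -1, 14, -4/7.
That gives 1 positive, 2 negative pivots.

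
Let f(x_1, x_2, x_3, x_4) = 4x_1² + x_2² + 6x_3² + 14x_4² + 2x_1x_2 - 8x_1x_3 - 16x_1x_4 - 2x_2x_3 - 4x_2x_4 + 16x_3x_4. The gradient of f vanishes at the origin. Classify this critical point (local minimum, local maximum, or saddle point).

saddle point

The Hessian at the origin is H = [[8, 2, -8, -16], [2, 2, -2, -4], [-8, -2, 12, 16], [-16, -4, 16, 28]].
Applying the same elementary operations to the rows and columns of H produces a congruent diagonal matrix with entries 8, 3/2, 4, -4.
Counting signs: 3 positive, 1 negative.
H is indefinite, so the origin is a saddle point.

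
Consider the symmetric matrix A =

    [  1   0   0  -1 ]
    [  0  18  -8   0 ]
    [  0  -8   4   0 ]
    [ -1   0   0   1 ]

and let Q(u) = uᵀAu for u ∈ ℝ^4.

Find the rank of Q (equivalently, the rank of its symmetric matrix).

3

Row-reducing A symmetrically gives the diagonal entries 1, 18, 4/9, 0.
Counting signs: 3 positive, 1 zero.
The rank is the number of nonzero pivots: 3.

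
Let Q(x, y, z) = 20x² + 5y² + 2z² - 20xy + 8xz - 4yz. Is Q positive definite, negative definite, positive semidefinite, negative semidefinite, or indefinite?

The symmetric matrix is A = [[20, -10, 4], [-10, 5, -2], [4, -2, 2]].
Applying the same elementary operations to the rows and columns of A produces a congruent diagonal matrix with entries 20, 0, 6/5.
That gives 2 positive, 1 zero pivots.
Hence Q is positive semidefinite.

positive semidefinite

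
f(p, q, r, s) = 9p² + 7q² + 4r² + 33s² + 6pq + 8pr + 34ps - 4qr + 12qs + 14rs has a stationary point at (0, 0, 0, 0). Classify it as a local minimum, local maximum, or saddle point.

local minimum

The Hessian at the origin is H = [[18, 6, 8, 34], [6, 14, -4, 12], [8, -4, 8, 14], [34, 12, 14, 66]].
Applying the same elementary operations to the rows and columns of H produces a congruent diagonal matrix with entries 18, 12, 20/27, 1.
So there are 4 positive pivots.
H is positive definite, so the origin is a strict local minimum.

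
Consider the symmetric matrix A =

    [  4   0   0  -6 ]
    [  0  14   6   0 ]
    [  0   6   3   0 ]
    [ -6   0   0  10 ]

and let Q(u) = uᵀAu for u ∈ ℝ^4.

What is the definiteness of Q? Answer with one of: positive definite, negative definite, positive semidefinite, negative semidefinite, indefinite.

Leading principal minors: Δ_1 = 4, Δ_2 = 56, Δ_3 = 24, Δ_4 = 24.
All leading principal minors are positive, so by Sylvester's criterion Q is positive definite.

positive definite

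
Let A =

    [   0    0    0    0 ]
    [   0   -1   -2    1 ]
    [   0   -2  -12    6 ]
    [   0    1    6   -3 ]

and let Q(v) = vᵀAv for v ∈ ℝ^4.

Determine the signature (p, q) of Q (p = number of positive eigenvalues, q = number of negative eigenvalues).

(0, 2)

Congruent diagonalization of A (simultaneous row and column reduction) yields pivots 0, -1, -8, 0.
Counting signs: 2 negative, 2 zero.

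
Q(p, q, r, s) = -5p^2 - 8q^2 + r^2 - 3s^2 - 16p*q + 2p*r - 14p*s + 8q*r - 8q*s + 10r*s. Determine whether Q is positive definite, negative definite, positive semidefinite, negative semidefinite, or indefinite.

The symmetric matrix is A = [[-5, -8, 1, -7], [-8, -8, 4, -4], [1, 4, 1, 5], [-7, -4, 5, -3]].
Congruent diagonalization of A (simultaneous row and column reduction) yields pivots -5, 24/5, 0, -4.
Counting signs: 1 positive, 2 negative, 1 zero.
Hence Q is indefinite.

indefinite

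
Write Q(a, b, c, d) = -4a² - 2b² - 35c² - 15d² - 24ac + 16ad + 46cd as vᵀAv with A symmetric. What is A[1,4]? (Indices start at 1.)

8

The coefficient of a·d in Q is 16. For a symmetric A this equals A[1,4] + A[4,1] = 2·A[1,4].
So A[1,4] = 16/2 = 8.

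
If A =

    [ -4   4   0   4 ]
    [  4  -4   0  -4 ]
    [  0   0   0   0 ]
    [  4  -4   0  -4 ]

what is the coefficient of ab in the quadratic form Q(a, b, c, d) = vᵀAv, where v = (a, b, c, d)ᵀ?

8

The coefficient of ab is A[1,2] + A[2,1] = 2·4 = 8.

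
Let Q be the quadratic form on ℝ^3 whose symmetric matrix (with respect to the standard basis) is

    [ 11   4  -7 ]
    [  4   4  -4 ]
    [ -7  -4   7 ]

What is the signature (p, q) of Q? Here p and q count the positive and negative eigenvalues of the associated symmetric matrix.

(3, 0)

An LDLᵀ factorisation of A has diagonal entries 11, 28/11, 12/7.
Counting signs: 3 positive.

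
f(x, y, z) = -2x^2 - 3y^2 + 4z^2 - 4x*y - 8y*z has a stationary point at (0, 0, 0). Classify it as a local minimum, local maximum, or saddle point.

The Hessian at the origin is H = [[-4, -4, 0], [-4, -6, -8], [0, -8, 8]].
Congruent diagonalization of H (simultaneous row and column reduction) yields pivots -4, -2, 40.
So there are 1 positive, 2 negative pivots.
H is indefinite, so the origin is a saddle point.

saddle point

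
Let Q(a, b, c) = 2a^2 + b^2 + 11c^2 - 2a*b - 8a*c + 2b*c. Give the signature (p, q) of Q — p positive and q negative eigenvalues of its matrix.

The symmetric matrix is A = [[2, -1, -4], [-1, 1, 1], [-4, 1, 11]].
Applying the same elementary operations to the rows and columns of A produces a congruent diagonal matrix with entries 2, 1/2, 1.
That gives 3 positive pivots.

(3, 0)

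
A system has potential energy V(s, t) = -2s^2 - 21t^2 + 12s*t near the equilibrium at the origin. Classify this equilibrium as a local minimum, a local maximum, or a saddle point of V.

local maximum

The Hessian at the origin is H = [[-4, 12], [12, -42]].
det H = -4·-42 − (12)² = 24 > 0 and H[1,1] = -4 < 0, so H is negative definite.
Therefore the origin is a local maximum.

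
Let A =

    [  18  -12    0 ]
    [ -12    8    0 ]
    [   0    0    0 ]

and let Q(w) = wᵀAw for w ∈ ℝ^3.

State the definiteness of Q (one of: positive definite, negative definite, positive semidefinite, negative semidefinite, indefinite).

Symmetric row and column elimination reduces A to a congruent diagonal form with pivots 18, 0, 0.
That gives 1 positive, 2 zero pivots.
Hence Q is positive semidefinite.

positive semidefinite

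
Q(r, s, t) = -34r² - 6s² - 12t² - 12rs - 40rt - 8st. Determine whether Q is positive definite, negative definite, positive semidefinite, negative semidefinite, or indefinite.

negative definite

The symmetric matrix is A = [[-34, -6, -20], [-6, -6, -4], [-20, -4, -12]].
Congruent diagonalization of A (simultaneous row and column reduction) yields pivots -34, -84/17, -4/21.
Counting signs: 3 negative.
Hence Q is negative definite.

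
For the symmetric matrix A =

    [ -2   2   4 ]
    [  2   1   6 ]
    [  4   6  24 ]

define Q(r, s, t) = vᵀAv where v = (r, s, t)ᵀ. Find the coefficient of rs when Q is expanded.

4

The coefficient of rs is A[1,2] + A[2,1] = 2·2 = 4.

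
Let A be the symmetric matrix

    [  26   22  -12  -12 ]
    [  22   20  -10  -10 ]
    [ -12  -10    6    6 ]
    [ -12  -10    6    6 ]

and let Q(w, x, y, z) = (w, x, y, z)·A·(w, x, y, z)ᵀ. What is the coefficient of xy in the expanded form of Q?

The coefficient of xy is A[2,3] + A[3,2] = 2·(-10) = -20.

-20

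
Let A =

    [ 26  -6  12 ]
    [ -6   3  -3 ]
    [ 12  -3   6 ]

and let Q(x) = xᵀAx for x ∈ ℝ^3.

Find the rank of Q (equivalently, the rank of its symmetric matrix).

3

An LDLᵀ factorisation of A has diagonal entries 26, 21/13, 3/7.
So there are 3 positive pivots.
The rank is the number of nonzero pivots: 3.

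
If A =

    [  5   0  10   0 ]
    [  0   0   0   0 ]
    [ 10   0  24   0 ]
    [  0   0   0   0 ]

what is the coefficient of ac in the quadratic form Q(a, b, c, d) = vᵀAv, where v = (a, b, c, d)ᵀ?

20

The coefficient of ac is A[1,3] + A[3,1] = 2·10 = 20.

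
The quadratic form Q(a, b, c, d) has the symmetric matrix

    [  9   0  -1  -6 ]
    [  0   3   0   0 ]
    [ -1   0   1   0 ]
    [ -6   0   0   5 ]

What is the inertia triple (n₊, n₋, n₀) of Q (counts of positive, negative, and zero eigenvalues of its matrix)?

An LDLᵀ factorisation of A has diagonal entries 9, 3, 8/9, 1/2.
So there are 4 positive pivots.

(4, 0, 0)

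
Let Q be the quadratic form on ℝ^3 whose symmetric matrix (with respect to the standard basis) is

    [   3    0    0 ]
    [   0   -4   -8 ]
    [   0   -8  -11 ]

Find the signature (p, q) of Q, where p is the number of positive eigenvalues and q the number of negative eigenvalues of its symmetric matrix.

(2, 1)

Congruent diagonalization of A (simultaneous row and column reduction) yields pivots 3, -4, 5.
That gives 2 positive, 1 negative pivots.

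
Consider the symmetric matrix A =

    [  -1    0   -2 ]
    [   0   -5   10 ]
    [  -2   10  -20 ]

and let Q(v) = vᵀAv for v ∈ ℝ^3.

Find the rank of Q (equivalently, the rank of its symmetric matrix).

Applying the same elementary operations to the rows and columns of A produces a congruent diagonal matrix with entries -1, -5, 4.
So there are 1 positive, 2 negative pivots.
The rank is the number of nonzero pivots: 3.

3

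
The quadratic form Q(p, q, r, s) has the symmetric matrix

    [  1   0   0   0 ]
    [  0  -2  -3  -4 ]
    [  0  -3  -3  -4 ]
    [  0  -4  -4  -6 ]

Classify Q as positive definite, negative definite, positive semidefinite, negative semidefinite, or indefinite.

indefinite

Applying the same elementary operations to the rows and columns of A produces a congruent diagonal matrix with entries 1, -2, 3/2, -2/3.
Counting signs: 2 positive, 2 negative.
Hence Q is indefinite.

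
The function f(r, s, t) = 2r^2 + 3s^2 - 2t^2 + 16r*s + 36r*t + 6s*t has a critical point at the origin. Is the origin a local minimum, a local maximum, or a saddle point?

saddle point

The Hessian at the origin is H = [[4, 16, 36], [16, 6, 6], [36, 6, -4]].
Symmetric row and column elimination reduces H to a congruent diagonal form with pivots 4, -58, 10/29.
So there are 2 positive, 1 negative pivots.
H is indefinite, so the origin is a saddle point.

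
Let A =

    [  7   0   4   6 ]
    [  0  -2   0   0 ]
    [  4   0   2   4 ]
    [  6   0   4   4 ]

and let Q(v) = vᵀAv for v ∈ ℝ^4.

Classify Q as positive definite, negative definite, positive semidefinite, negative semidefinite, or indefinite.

indefinite

Applying the same elementary operations to the rows and columns of A produces a congruent diagonal matrix with entries 7, -2, -2/7, 0.
So there are 1 positive, 2 negative, 1 zero pivots.
Hence Q is indefinite.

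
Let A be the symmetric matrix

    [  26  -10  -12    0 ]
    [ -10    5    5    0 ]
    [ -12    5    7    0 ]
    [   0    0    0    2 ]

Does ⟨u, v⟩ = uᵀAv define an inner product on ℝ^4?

yes

Leading principal minors: Δ_1 = 26, Δ_2 = 30, Δ_3 = 40, Δ_4 = 80.
All leading principal minors are positive, so by Sylvester's criterion Q is positive definite.
⟨·,·⟩ is an inner product exactly when A is positive definite.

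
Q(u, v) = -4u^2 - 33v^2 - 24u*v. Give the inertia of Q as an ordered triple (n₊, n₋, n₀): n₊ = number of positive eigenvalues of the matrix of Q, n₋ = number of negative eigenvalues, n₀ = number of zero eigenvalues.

(1, 1, 0)

The symmetric matrix is A = [[-4, -12], [-12, -33]].
Applying the same elementary operations to the rows and columns of A produces a congruent diagonal matrix with entries -4, 3.
Counting signs: 1 positive, 1 negative.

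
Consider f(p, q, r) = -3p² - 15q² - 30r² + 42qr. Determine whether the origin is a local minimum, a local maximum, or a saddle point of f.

The Hessian at the origin is H = [[-6, 0, 0], [0, -30, 42], [0, 42, -60]].
Row-reducing H symmetrically gives the diagonal entries -6, -30, -6/5.
Counting signs: 3 negative.
H is negative definite, so the origin is a strict local maximum.

local maximum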